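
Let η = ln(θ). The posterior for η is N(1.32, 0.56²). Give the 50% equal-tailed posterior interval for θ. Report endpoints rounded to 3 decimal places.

On the log scale the 50% interval is 1.32 ± 0.674 × 0.56 = [0.9423, 1.6977].
Exponentiate: [e^0.9423, e^1.6977] = [2.566, 5.461].

[2.566, 5.461]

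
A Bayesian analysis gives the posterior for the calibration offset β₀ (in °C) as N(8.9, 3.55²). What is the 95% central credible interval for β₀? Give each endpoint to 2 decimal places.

The posterior is symmetric, so the 95% equal-tailed interval is β₀ = 8.9 ± z·3.55 with z = 1.960.
Half-width: 1.960 × 3.55 = 6.96.
8.9 − 6.96 = 1.94; 8.9 + 6.96 = 15.86.

[1.94, 15.86]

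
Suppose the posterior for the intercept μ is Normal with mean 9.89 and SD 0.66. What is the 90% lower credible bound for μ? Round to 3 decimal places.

9.044

Need L with P(μ ≥ L) = 0.90: L = 9.89 − z_{0.1}·0.66.
z = 1.282; L = 9.89 − 1.282 × 0.66 = 9.044.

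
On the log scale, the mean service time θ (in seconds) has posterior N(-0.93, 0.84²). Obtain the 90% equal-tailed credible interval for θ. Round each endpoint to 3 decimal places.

On the log scale the 90% interval is -0.93 ± 1.645 × 0.84 = [-2.3117, 0.4517].
Exponentiate: [e^-2.3117, e^0.4517] = [0.099, 1.571].

[0.099, 1.571]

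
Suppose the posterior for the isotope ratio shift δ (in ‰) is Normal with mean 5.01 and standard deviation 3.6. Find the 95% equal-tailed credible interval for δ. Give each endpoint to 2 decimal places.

The posterior is symmetric, so the 95% equal-tailed interval is δ = 5.01 ± z·3.6 with z = 1.960.
Half-width: 1.960 × 3.6 = 7.06.
5.01 − 7.06 = -2.05; 5.01 + 7.06 = 12.07.

[-2.05, 12.07]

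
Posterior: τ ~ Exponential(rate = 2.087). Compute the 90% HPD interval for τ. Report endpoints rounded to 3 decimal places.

[0.000, 1.103]

The exponential density is strictly decreasing on [0, ∞), so the HPD interval is anchored at 0: [0, q] with P(τ ≤ q) = 0.90.
q = −ln(1 − 0.90) / 2.087 = 2.3026 / 2.087 = 1.103.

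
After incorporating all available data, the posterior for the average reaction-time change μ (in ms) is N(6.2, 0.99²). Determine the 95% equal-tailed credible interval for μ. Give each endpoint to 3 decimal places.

[4.260, 8.140]

The posterior is symmetric, so the 95% equal-tailed interval is μ = 6.2 ± z·0.99 with z = 1.960.
Half-width: 1.960 × 0.99 = 1.940.
6.2 − 1.940 = 4.260; 6.2 + 1.940 = 8.140.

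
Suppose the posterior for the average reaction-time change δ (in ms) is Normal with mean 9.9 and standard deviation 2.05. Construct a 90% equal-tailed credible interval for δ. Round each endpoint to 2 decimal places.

The posterior is symmetric, so the 90% equal-tailed interval is δ = 9.9 ± z·2.05 with z = 1.645.
Half-width: 1.645 × 2.05 = 3.37.
9.9 − 3.37 = 6.53; 9.9 + 3.37 = 13.27.

[6.53, 13.27]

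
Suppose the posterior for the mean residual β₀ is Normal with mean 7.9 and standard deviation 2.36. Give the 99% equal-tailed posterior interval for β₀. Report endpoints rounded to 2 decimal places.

The posterior is symmetric, so the 99% equal-tailed interval is β₀ = 7.9 ± z·2.36 with z = 2.576.
Half-width: 2.576 × 2.36 = 6.08.
7.9 − 6.08 = 1.82; 7.9 + 6.08 = 13.98.

[1.82, 13.98]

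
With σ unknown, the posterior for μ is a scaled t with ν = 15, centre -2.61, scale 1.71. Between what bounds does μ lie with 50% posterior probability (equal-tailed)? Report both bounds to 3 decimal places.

The t_15 distribution is symmetric; the 50% interval is -2.61 ± t·1.71 with t_{0.75,15} = 0.691.
Half-width: 0.691 × 1.71 = 1.182.
-2.61 − 1.182 = -3.792; -2.61 + 1.182 = -1.428.

[-3.792, -1.428]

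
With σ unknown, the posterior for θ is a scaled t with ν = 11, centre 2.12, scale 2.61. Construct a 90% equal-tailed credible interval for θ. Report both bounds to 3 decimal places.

The t_11 distribution is symmetric; the 90% interval is 2.12 ± t·2.61 with t_{0.95,11} = 1.796.
Half-width: 1.796 × 2.61 = 4.687.
2.12 − 4.687 = -2.567; 2.12 + 4.687 = 6.807.

[-2.567, 6.807]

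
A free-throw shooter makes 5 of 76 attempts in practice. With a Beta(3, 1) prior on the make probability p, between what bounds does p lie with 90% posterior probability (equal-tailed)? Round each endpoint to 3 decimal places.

[0.051, 0.160]

Posterior: Beta(3+5, 1+71) = Beta(8, 72).
Equal-tailed 90% interval: the 0.05 and 0.95 quantiles of Beta(8, 72).
Posterior mean ≈ 0.100, SD ≈ 0.033; a Normal approximation gives roughly [0.045, 0.155].
Exact: F⁻¹(0.05) = 0.051; F⁻¹(0.95) = 0.160.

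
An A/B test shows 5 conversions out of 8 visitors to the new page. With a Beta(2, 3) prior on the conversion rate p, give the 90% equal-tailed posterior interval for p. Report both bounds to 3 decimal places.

[0.315, 0.755]

Posterior: Beta(2+5, 3+3) = Beta(7, 6).
Equal-tailed 90% interval: the 0.05 and 0.95 quantiles of Beta(7, 6).
Posterior mean ≈ 0.538, SD ≈ 0.133; a Normal approximation gives roughly [0.319, 0.758].
Exact: F⁻¹(0.05) = 0.315; F⁻¹(0.95) = 0.755.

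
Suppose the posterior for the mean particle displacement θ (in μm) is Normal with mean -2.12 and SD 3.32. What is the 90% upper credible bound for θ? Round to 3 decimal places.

Need U with P(θ ≤ U) = 0.90: U = -2.12 + z_{0.1}·3.32.
z = 1.282; U = -2.12 + 1.282 × 3.32 = 2.135.

2.135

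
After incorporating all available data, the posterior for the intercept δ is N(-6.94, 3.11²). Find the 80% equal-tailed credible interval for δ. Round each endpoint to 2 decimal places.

[-10.93, -2.95]

The posterior is symmetric, so the 80% equal-tailed interval is δ = -6.94 ± z·3.11 with z = 1.282.
Half-width: 1.282 × 3.11 = 3.99.
-6.94 − 3.99 = -10.93; -6.94 + 3.99 = -2.95.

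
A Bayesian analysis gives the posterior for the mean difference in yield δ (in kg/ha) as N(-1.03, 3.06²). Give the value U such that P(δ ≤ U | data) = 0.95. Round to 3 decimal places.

Need U with P(δ ≤ U) = 0.95: U = -1.03 + z_{0.05}·3.06.
z = 1.645; U = -1.03 + 1.645 × 3.06 = 4.003.

4.003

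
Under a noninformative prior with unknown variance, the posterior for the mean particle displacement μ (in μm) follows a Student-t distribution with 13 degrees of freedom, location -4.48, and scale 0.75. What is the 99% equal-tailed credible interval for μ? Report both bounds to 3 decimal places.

[-6.739, -2.221]

The t_13 distribution is symmetric; the 99% interval is -4.48 ± t·0.75 with t_{0.995,13} = 3.012.
Half-width: 3.012 × 0.75 = 2.259.
-4.48 − 2.259 = -6.739; -4.48 + 2.259 = -2.221.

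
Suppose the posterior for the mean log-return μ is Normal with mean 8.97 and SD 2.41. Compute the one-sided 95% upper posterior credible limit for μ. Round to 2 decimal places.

Need U with P(μ ≤ U) = 0.95: U = 8.97 + z_{0.05}·2.41.
z = 1.645; U = 8.97 + 1.645 × 2.41 = 12.93.

12.93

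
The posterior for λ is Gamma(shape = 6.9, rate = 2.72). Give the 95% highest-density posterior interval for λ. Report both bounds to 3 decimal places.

[0.842, 4.457]

The posterior is unimodal and skewed, so the HPD interval has equal density at both endpoints and is the shortest 95% interval.
Solving f(0.842) = f(4.457) with F(4.457) − F(0.842) = 0.95 gives [0.842, 4.457].
For comparison, the equal-tailed interval is [1.012, 4.751]; the HPD is narrower and shifted toward the mode.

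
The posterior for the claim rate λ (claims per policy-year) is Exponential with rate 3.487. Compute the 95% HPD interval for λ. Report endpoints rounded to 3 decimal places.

The exponential density is strictly decreasing on [0, ∞), so the HPD interval is anchored at 0: [0, q] with P(λ ≤ q) = 0.95.
q = −ln(1 − 0.95) / 3.487 = 2.9957 / 3.487 = 0.859.

[0.000, 0.859]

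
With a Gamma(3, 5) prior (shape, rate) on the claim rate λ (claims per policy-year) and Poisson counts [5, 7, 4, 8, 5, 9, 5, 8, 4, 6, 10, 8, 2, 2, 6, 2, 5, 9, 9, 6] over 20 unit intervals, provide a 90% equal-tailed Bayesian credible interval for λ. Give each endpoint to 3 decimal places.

[4.214, 5.672]

Posterior: Gamma(3+120, 5+20) = Gamma(123, 25) (shape, rate).
Equal-tailed 90% interval: Gamma(123, 25) quantiles at 0.05 and 0.95.
Posterior mean ≈ 4.920, SD ≈ 0.444; a Normal approximation gives roughly [4.190, 5.650].
Exact: lower = 4.214; upper = 5.672.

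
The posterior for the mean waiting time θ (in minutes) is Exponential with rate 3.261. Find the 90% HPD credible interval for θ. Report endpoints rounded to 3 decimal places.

[0.000, 0.706]

The exponential density is strictly decreasing on [0, ∞), so the HPD interval is anchored at 0: [0, q] with P(θ ≤ q) = 0.90.
q = −ln(1 − 0.90) / 3.261 = 2.3026 / 3.261 = 0.706.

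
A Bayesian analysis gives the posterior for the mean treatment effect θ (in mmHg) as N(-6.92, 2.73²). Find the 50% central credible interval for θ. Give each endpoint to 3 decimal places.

[-8.761, -5.079]

The posterior is symmetric, so the 50% equal-tailed interval is θ = -6.92 ± z·2.73 with z = 0.674.
Half-width: 0.674 × 2.73 = 1.841.
-6.92 − 1.841 = -8.761; -6.92 + 1.841 = -5.079.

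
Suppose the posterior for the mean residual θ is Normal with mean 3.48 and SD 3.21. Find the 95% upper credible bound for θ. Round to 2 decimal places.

8.76

Need U with P(θ ≤ U) = 0.95: U = 3.48 + z_{0.05}·3.21.
z = 1.645; U = 3.48 + 1.645 × 3.21 = 8.76.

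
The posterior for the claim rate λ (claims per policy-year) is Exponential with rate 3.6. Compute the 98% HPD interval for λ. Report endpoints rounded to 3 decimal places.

The exponential density is strictly decreasing on [0, ∞), so the HPD interval is anchored at 0: [0, q] with P(λ ≤ q) = 0.98.
q = −ln(1 − 0.98) / 3.6 = 3.9120 / 3.6 = 1.087.

[0.000, 1.087]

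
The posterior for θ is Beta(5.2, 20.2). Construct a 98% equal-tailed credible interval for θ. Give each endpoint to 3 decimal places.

Posterior: Beta(5.2, 20.2).
Equal-tailed 98% interval: the 0.01 and 0.99 quantiles of Beta(5.2, 20.2).
Posterior mean ≈ 0.205, SD ≈ 0.079; a Normal approximation gives roughly [0.022, 0.387].
Exact: F⁻¹(0.01) = 0.060; F⁻¹(0.99) = 0.416.

[0.060, 0.416]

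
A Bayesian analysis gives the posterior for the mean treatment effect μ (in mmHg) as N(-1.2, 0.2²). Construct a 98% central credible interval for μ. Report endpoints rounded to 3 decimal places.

[-1.665, -0.735]

The posterior is symmetric, so the 98% equal-tailed interval is μ = -1.2 ± z·0.2 with z = 2.326.
Half-width: 2.326 × 0.2 = 0.465.
-1.2 − 0.465 = -1.665; -1.2 + 0.465 = -0.735.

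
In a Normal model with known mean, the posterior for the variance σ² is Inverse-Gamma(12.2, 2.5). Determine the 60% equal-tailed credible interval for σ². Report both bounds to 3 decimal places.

Inverse-Gamma(12.2, 2.5) quantiles: F⁻¹(0.2) and F⁻¹(0.8).
Equivalently, 1/σ² ~ Gamma(12.2, rate = 2.5); invert its 0.8 and 0.2 quantiles.
Posterior mean ≈ 0.223, SD ≈ 0.070; a Normal approximation gives roughly [0.164, 0.282].
Exact: lower = 0.167; upper = 0.272.

[0.167, 0.272]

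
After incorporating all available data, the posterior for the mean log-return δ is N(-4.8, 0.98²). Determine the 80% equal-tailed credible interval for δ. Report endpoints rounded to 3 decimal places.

The posterior is symmetric, so the 80% equal-tailed interval is δ = -4.8 ± z·0.98 with z = 1.282.
Half-width: 1.282 × 0.98 = 1.256.
-4.8 − 1.256 = -6.056; -4.8 + 1.256 = -3.544.

[-6.056, -3.544]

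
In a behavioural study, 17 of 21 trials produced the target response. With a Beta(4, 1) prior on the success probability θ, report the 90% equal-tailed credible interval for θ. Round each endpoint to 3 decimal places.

[0.670, 0.918]

Posterior: Beta(4+17, 1+4) = Beta(21, 5).
Equal-tailed 90% interval: the 0.05 and 0.95 quantiles of Beta(21, 5).
Posterior mean ≈ 0.808, SD ≈ 0.076; a Normal approximation gives roughly [0.683, 0.932].
Exact: F⁻¹(0.05) = 0.670; F⁻¹(0.95) = 0.918.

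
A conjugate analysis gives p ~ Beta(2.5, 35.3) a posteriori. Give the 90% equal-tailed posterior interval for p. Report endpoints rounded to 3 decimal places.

Posterior: Beta(2.5, 35.3).
Equal-tailed 90% interval: the 0.05 and 0.95 quantiles of Beta(2.5, 35.3).
Posterior mean ≈ 0.066, SD ≈ 0.040; a Normal approximation gives roughly [0.001, 0.132].
Exact: F⁻¹(0.05) = 0.016; F⁻¹(0.95) = 0.142.

[0.016, 0.142]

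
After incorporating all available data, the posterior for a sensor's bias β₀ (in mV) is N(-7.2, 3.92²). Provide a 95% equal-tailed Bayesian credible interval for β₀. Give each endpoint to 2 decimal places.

[-14.88, 0.48]

The posterior is symmetric, so the 95% equal-tailed interval is β₀ = -7.2 ± z·3.92 with z = 1.960.
Half-width: 1.960 × 3.92 = 7.68.
-7.2 − 7.68 = -14.88; -7.2 + 7.68 = 0.48.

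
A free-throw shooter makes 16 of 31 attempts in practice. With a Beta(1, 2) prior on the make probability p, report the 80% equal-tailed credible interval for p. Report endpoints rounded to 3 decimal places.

[0.391, 0.609]

Posterior: Beta(1+16, 2+15) = Beta(17, 17).
Equal-tailed 80% interval: the 0.1 and 0.9 quantiles of Beta(17, 17).
Posterior mean ≈ 0.500, SD ≈ 0.085; a Normal approximation gives roughly [0.392, 0.608].
Exact: F⁻¹(0.1) = 0.391; F⁻¹(0.9) = 0.609.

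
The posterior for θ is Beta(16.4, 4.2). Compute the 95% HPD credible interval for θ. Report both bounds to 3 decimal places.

The posterior is unimodal and skewed, so the HPD interval has equal density at both endpoints and is the shortest 95% interval.
Solving f(0.626) = f(0.950) with F(0.950) − F(0.626) = 0.95 gives [0.626, 0.950].
For comparison, the equal-tailed interval is [0.602, 0.936]; the HPD is narrower and shifted toward the mode.

[0.626, 0.950]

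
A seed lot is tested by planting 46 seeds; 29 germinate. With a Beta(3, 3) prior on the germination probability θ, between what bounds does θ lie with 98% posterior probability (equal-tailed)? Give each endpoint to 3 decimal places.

Posterior: Beta(3+29, 3+17) = Beta(32, 20).
Equal-tailed 98% interval: the 0.01 and 0.99 quantiles of Beta(32, 20).
Posterior mean ≈ 0.615, SD ≈ 0.067; a Normal approximation gives roughly [0.460, 0.771].
Exact: F⁻¹(0.01) = 0.455; F⁻¹(0.99) = 0.763.

[0.455, 0.763]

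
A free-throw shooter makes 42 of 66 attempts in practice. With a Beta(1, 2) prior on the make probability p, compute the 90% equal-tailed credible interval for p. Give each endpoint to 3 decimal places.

Posterior: Beta(1+42, 2+24) = Beta(43, 26).
Equal-tailed 90% interval: the 0.05 and 0.95 quantiles of Beta(43, 26).
Posterior mean ≈ 0.623, SD ≈ 0.058; a Normal approximation gives roughly [0.528, 0.718].
Exact: F⁻¹(0.05) = 0.526; F⁻¹(0.95) = 0.716.

[0.526, 0.716]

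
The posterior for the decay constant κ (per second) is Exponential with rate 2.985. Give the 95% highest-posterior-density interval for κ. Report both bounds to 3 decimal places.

The exponential density is strictly decreasing on [0, ∞), so the HPD interval is anchored at 0: [0, q] with P(κ ≤ q) = 0.95.
q = −ln(1 − 0.95) / 2.985 = 2.9957 / 2.985 = 1.004.

[0.000, 1.004]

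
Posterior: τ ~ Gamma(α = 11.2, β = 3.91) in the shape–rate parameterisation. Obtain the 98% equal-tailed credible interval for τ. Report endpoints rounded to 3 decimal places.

[1.254, 5.221]

Posterior: Gamma(shape 11.2, rate 3.91).
Equal-tailed 98% interval: Gamma(11.2, 3.91) quantiles at 0.01 and 0.99.
Posterior mean ≈ 2.864, SD ≈ 0.856; a Normal approximation gives roughly [0.873, 4.856].
Exact: lower = 1.254; upper = 5.221.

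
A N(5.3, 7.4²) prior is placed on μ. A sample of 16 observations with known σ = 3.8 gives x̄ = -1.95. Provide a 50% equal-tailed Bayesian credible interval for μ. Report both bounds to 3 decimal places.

[-2.468, -1.197]

Posterior precision = 1/7.4² + 16/3.8² = 0.0183 + 1.1080 = 1.1263, so posterior SD = 0.9423.
Posterior mean = (5.3/7.4² + 16·-1.95/3.8²) / 1.1263 = -1.8325.
Interval: -1.8325 ± 0.674 × 0.9423 → [-2.468, -1.197].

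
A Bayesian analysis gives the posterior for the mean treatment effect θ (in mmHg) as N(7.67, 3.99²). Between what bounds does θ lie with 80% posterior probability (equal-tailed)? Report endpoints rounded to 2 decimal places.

The posterior is symmetric, so the 80% equal-tailed interval is θ = 7.67 ± z·3.99 with z = 1.282.
Half-width: 1.282 × 3.99 = 5.11.
7.67 − 5.11 = 2.56; 7.67 + 5.11 = 12.78.

[2.56, 12.78]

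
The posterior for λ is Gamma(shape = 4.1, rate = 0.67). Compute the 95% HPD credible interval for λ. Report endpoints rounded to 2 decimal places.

[1.13, 12.09]

The posterior is unimodal and skewed, so the HPD interval has equal density at both endpoints and is the shortest 95% interval.
Solving f(1.13) = f(12.09) with F(12.09) − F(1.13) = 0.95 gives [1.13, 12.09].
For comparison, the equal-tailed interval is [1.70, 13.31]; the HPD is narrower and shifted toward the mode.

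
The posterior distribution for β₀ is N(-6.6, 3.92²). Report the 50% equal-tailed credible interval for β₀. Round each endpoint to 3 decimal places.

[-9.244, -3.956]

The posterior is symmetric, so the 50% equal-tailed interval is β₀ = -6.6 ± z·3.92 with z = 0.674.
Half-width: 0.674 × 3.92 = 2.644.
-6.6 − 2.644 = -9.244; -6.6 + 2.644 = -3.956.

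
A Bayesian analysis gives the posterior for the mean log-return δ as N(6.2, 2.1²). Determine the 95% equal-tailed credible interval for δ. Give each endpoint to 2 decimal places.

The posterior is symmetric, so the 95% equal-tailed interval is δ = 6.2 ± z·2.1 with z = 1.960.
Half-width: 1.960 × 2.1 = 4.12.
6.2 − 4.12 = 2.08; 6.2 + 4.12 = 10.32.

[2.08, 10.32]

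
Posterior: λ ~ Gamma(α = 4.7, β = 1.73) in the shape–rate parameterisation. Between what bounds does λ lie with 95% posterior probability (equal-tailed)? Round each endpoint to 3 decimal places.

[0.843, 5.668]

Posterior: Gamma(shape 4.7, rate 1.73).
Equal-tailed 95% interval: Gamma(4.7, 1.73) quantiles at 0.025 and 0.975.
Posterior mean ≈ 2.717, SD ≈ 1.253; a Normal approximation gives roughly [0.261, 5.173].
Exact: lower = 0.843; upper = 5.668.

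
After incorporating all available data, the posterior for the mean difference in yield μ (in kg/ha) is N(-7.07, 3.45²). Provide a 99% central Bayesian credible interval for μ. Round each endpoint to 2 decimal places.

[-15.96, 1.82]

The posterior is symmetric, so the 99% equal-tailed interval is μ = -7.07 ± z·3.45 with z = 2.576.
Half-width: 2.576 × 3.45 = 8.89.
-7.07 − 8.89 = -15.96; -7.07 + 8.89 = 1.82.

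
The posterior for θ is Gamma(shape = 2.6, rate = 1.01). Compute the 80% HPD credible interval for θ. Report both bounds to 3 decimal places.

[0.435, 3.915]

The posterior is unimodal and skewed, so the HPD interval has equal density at both endpoints and is the shortest 80% interval.
Solving f(0.435) = f(3.915) with F(3.915) − F(0.435) = 0.80 gives [0.435, 3.915].
For comparison, the equal-tailed interval is [0.854, 4.714]; the HPD is narrower and shifted toward the mode.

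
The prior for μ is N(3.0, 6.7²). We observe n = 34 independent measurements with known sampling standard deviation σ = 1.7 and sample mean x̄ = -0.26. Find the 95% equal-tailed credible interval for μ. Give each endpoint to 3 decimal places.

Posterior precision = 1/6.7² + 34/1.7² = 0.0223 + 11.7647 = 11.7870, so posterior SD = 0.2913.
Posterior mean = (3.0/6.7² + 34·-0.26/1.7²) / 11.7870 = -0.2538.
Interval: -0.2538 ± 1.960 × 0.2913 → [-0.825, 0.317].

[-0.825, 0.317]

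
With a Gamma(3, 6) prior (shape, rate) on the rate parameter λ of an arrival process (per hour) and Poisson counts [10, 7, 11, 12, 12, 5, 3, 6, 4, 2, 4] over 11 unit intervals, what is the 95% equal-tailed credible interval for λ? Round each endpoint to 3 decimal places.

[3.679, 5.726]

Posterior: Gamma(3+76, 6+11) = Gamma(79, 17) (shape, rate).
Equal-tailed 95% interval: Gamma(79, 17) quantiles at 0.025 and 0.975.
Posterior mean ≈ 4.647, SD ≈ 0.523; a Normal approximation gives roughly [3.622, 5.672].
Exact: lower = 3.679; upper = 5.726.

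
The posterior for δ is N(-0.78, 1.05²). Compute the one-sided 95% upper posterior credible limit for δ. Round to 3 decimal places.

Need U with P(δ ≤ U) = 0.95: U = -0.78 + z_{0.05}·1.05.
z = 1.645; U = -0.78 + 1.645 × 1.05 = 0.947.

0.947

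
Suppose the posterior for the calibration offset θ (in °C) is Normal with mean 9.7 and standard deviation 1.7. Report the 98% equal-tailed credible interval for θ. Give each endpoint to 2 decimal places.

The posterior is symmetric, so the 98% equal-tailed interval is θ = 9.7 ± z·1.7 with z = 2.326.
Half-width: 2.326 × 1.7 = 3.95.
9.7 − 3.95 = 5.75; 9.7 + 3.95 = 13.65.

[5.75, 13.65]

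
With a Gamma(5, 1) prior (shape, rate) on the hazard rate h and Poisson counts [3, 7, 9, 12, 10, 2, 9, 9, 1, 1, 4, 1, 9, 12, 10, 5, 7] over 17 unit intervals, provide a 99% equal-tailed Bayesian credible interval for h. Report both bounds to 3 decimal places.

[5.008, 8.090]

Posterior: Gamma(5+111, 1+17) = Gamma(116, 18) (shape, rate).
Equal-tailed 99% interval: Gamma(116, 18) quantiles at 0.005 and 0.995.
Posterior mean ≈ 6.444, SD ≈ 0.598; a Normal approximation gives roughly [4.903, 7.986].
Exact: lower = 5.008; upper = 8.090.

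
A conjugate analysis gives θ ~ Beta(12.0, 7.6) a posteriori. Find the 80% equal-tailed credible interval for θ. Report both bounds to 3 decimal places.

[0.470, 0.749]

Posterior: Beta(12.0, 7.6).
Equal-tailed 80% interval: the 0.1 and 0.9 quantiles of Beta(12.0, 7.6).
Posterior mean ≈ 0.612, SD ≈ 0.107; a Normal approximation gives roughly [0.475, 0.750].
Exact: F⁻¹(0.1) = 0.470; F⁻¹(0.9) = 0.749.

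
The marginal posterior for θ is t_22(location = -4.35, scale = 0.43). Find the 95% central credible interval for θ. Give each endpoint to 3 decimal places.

The t_22 distribution is symmetric; the 95% interval is -4.35 ± t·0.43 with t_{0.975,22} = 2.074.
Half-width: 2.074 × 0.43 = 0.892.
-4.35 − 0.892 = -5.242; -4.35 + 0.892 = -3.458.

[-5.242, -3.458]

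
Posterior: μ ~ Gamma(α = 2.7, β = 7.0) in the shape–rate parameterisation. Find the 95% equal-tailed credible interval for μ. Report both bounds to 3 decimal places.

[0.071, 0.963]

Posterior: Gamma(shape 2.7, rate 7.0).
Equal-tailed 95% interval: Gamma(2.7, 7.0) quantiles at 0.025 and 0.975.
Posterior mean ≈ 0.386, SD ≈ 0.235; a Normal approximation gives roughly [-0.074, 0.846].
Exact: lower = 0.071; upper = 0.963.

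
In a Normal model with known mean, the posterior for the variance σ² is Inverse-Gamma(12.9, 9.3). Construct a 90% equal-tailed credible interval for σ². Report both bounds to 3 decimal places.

Inverse-Gamma(12.9, 9.3) quantiles: F⁻¹(0.05) and F⁻¹(0.95).
Equivalently, 1/σ² ~ Gamma(12.9, rate = 9.3); invert its 0.95 and 0.05 quantiles.
Posterior mean ≈ 0.782, SD ≈ 0.237; a Normal approximation gives roughly [0.392, 1.171].
Exact: lower = 0.481; upper = 1.222.

[0.481, 1.222]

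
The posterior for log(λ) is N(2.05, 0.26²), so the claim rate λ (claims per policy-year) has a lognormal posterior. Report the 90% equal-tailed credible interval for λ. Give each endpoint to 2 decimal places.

[5.06, 11.91]

On the log scale the 90% interval is 2.05 ± 1.645 × 0.26 = [1.6223, 2.4777].
Exponentiate: [e^1.6223, e^2.4777] = [5.06, 11.91].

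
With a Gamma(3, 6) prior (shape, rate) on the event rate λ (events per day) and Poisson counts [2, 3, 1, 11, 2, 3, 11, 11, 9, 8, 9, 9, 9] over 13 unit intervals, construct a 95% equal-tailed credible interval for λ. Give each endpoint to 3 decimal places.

Posterior: Gamma(3+88, 6+13) = Gamma(91, 19) (shape, rate).
Equal-tailed 95% interval: Gamma(91, 19) quantiles at 0.025 and 0.975.
Posterior mean ≈ 4.789, SD ≈ 0.502; a Normal approximation gives roughly [3.805, 5.774].
Exact: lower = 3.856; upper = 5.822.

[3.856, 5.822]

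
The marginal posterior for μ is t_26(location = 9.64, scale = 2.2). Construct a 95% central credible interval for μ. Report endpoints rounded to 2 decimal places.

The t_26 distribution is symmetric; the 95% interval is 9.64 ± t·2.2 with t_{0.975,26} = 2.056.
Half-width: 2.056 × 2.2 = 4.52.
9.64 − 4.52 = 5.12; 9.64 + 4.52 = 14.16.

[5.12, 14.16]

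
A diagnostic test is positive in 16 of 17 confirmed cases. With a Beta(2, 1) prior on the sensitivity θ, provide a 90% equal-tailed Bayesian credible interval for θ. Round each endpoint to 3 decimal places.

[0.774, 0.981]

Posterior: Beta(2+16, 1+1) = Beta(18, 2).
Equal-tailed 90% interval: the 0.05 and 0.95 quantiles of Beta(18, 2).
Posterior mean ≈ 0.900, SD ≈ 0.065; a Normal approximation gives roughly [0.792, 1.008].
Exact: F⁻¹(0.05) = 0.774; F⁻¹(0.95) = 0.981.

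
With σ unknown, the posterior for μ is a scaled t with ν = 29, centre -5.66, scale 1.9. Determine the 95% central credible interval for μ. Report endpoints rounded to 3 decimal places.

The t_29 distribution is symmetric; the 95% interval is -5.66 ± t·1.9 with t_{0.975,29} = 2.045.
Half-width: 2.045 × 1.9 = 3.886.
-5.66 − 3.886 = -9.546; -5.66 + 3.886 = -1.774.

[-9.546, -1.774]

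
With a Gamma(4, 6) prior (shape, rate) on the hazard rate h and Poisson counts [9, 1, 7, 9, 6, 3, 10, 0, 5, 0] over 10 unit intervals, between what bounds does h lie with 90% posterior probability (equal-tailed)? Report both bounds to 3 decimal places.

Posterior: Gamma(4+50, 6+10) = Gamma(54, 16) (shape, rate).
Equal-tailed 90% interval: Gamma(54, 16) quantiles at 0.05 and 0.95.
Posterior mean ≈ 3.375, SD ≈ 0.459; a Normal approximation gives roughly [2.620, 4.130].
Exact: lower = 2.657; upper = 4.164.

[2.657, 4.164]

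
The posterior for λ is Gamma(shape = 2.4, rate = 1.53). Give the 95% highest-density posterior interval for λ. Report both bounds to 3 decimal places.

The posterior is unimodal and skewed, so the HPD interval has equal density at both endpoints and is the shortest 95% interval.
Solving f(0.080) = f(3.550) with F(3.550) − F(0.080) = 0.95 gives [0.080, 3.550].
For comparison, the equal-tailed interval is [0.247, 4.085]; the HPD is narrower and shifted toward the mode.

[0.080, 3.550]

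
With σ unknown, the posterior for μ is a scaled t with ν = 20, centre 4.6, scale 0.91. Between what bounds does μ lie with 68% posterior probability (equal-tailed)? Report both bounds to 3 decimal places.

[3.672, 5.528]

The t_20 distribution is symmetric; the 68% interval is 4.6 ± t·0.91 with t_{0.84,20} = 1.020.
Half-width: 1.020 × 0.91 = 0.928.
4.6 − 0.928 = 3.672; 4.6 + 0.928 = 5.528.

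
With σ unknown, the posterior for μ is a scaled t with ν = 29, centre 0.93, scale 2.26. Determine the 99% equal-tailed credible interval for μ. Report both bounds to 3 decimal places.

[-5.299, 7.159]

The t_29 distribution is symmetric; the 99% interval is 0.93 ± t·2.26 with t_{0.995,29} = 2.756.
Half-width: 2.756 × 2.26 = 6.229.
0.93 − 6.229 = -5.299; 0.93 + 6.229 = 7.159.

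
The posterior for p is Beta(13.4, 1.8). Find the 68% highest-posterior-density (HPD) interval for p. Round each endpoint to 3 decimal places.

[0.849, 0.985]

The posterior is unimodal and skewed, so the HPD interval has equal density at both endpoints and is the shortest 68% interval.
Solving f(0.849) = f(0.985) with F(0.985) − F(0.849) = 0.68 gives [0.849, 0.985].
For comparison, the equal-tailed interval is [0.804, 0.958]; the HPD is narrower and shifted toward the mode.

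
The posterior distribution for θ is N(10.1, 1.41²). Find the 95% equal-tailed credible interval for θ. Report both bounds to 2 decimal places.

[7.34, 12.86]

The posterior is symmetric, so the 95% equal-tailed interval is θ = 10.1 ± z·1.41 with z = 1.960.
Half-width: 1.960 × 1.41 = 2.76.
10.1 − 2.76 = 7.34; 10.1 + 2.76 = 12.86.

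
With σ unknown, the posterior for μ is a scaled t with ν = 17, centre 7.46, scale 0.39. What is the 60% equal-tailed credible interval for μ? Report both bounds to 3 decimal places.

[7.123, 7.797]

The t_17 distribution is symmetric; the 60% interval is 7.46 ± t·0.39 with t_{0.8,17} = 0.863.
Half-width: 0.863 × 0.39 = 0.337.
7.46 − 0.337 = 7.123; 7.46 + 0.337 = 7.797.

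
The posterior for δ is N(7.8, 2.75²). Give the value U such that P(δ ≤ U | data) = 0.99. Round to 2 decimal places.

Need U with P(δ ≤ U) = 0.99: U = 7.8 + z_{0.01}·2.75.
z = 2.326; U = 7.8 + 2.326 × 2.75 = 14.20.

14.20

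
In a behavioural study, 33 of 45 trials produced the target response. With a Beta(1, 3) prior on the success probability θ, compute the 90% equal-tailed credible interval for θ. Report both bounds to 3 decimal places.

Posterior: Beta(1+33, 3+12) = Beta(34, 15).
Equal-tailed 90% interval: the 0.05 and 0.95 quantiles of Beta(34, 15).
Posterior mean ≈ 0.694, SD ≈ 0.065; a Normal approximation gives roughly [0.587, 0.801].
Exact: F⁻¹(0.05) = 0.582; F⁻¹(0.95) = 0.796.

[0.582, 0.796]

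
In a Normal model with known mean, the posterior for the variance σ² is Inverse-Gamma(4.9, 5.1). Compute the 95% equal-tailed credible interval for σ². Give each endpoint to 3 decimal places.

[0.505, 3.253]

Inverse-Gamma(4.9, 5.1) quantiles: F⁻¹(0.025) and F⁻¹(0.975).
Equivalently, 1/σ² ~ Gamma(4.9, rate = 5.1); invert its 0.975 and 0.025 quantiles.
Posterior mean ≈ 1.308, SD ≈ 0.768; a Normal approximation gives roughly [-0.197, 2.813].
Exact: lower = 0.505; upper = 3.253.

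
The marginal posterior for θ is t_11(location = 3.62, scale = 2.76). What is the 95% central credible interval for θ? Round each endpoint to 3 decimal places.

The t_11 distribution is symmetric; the 95% interval is 3.62 ± t·2.76 with t_{0.975,11} = 2.201.
Half-width: 2.201 × 2.76 = 6.075.
3.62 − 6.075 = -2.455; 3.62 + 6.075 = 9.695.

[-2.455, 9.695]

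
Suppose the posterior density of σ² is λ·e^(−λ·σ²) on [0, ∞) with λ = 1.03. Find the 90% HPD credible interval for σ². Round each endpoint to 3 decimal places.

[0.000, 2.236]

The exponential density is strictly decreasing on [0, ∞), so the HPD interval is anchored at 0: [0, q] with P(σ² ≤ q) = 0.90.
q = −ln(1 − 0.90) / 1.03 = 2.3026 / 1.03 = 2.236.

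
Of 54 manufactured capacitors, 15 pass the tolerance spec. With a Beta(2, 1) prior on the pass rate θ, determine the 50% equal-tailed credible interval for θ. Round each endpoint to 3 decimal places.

Posterior: Beta(2+15, 1+39) = Beta(17, 40).
Equal-tailed 50% interval: the 0.25 and 0.75 quantiles of Beta(17, 40).
Posterior mean ≈ 0.298, SD ≈ 0.060; a Normal approximation gives roughly [0.258, 0.339].
Exact: F⁻¹(0.25) = 0.256; F⁻¹(0.75) = 0.338.

[0.256, 0.338]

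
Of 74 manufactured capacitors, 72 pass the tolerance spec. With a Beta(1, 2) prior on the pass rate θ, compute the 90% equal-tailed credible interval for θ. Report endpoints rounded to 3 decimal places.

Posterior: Beta(1+72, 2+2) = Beta(73, 4).
Equal-tailed 90% interval: the 0.05 and 0.95 quantiles of Beta(73, 4).
Posterior mean ≈ 0.948, SD ≈ 0.025; a Normal approximation gives roughly [0.907, 0.989].
Exact: F⁻¹(0.05) = 0.901; F⁻¹(0.95) = 0.982.

[0.901, 0.982]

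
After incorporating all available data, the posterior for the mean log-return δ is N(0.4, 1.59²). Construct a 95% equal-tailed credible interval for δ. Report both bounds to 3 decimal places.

The posterior is symmetric, so the 95% equal-tailed interval is δ = 0.4 ± z·1.59 with z = 1.960.
Half-width: 1.960 × 1.59 = 3.116.
0.4 − 3.116 = -2.716; 0.4 + 3.116 = 3.516.

[-2.716, 3.516]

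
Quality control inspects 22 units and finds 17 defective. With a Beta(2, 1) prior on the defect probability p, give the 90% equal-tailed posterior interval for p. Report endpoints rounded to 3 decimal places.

Posterior: Beta(2+17, 1+5) = Beta(19, 6).
Equal-tailed 90% interval: the 0.05 and 0.95 quantiles of Beta(19, 6).
Posterior mean ≈ 0.760, SD ≈ 0.084; a Normal approximation gives roughly [0.622, 0.898].
Exact: F⁻¹(0.05) = 0.611; F⁻¹(0.95) = 0.885.

[0.611, 0.885]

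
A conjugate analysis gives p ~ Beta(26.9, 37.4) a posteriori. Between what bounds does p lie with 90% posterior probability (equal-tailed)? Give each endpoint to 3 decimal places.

Posterior: Beta(26.9, 37.4).
Equal-tailed 90% interval: the 0.05 and 0.95 quantiles of Beta(26.9, 37.4).
Posterior mean ≈ 0.418, SD ≈ 0.061; a Normal approximation gives roughly [0.318, 0.519].
Exact: F⁻¹(0.05) = 0.319; F⁻¹(0.95) = 0.520.

[0.319, 0.520]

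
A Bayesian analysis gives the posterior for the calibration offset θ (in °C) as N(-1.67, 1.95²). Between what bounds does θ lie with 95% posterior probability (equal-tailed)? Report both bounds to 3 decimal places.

The posterior is symmetric, so the 95% equal-tailed interval is θ = -1.67 ± z·1.95 with z = 1.960.
Half-width: 1.960 × 1.95 = 3.822.
-1.67 − 3.822 = -5.492; -1.67 + 3.822 = 2.152.

[-5.492, 2.152]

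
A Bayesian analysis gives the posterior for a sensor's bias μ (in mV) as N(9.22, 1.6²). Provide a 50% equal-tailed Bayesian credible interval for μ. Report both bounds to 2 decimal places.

The posterior is symmetric, so the 50% equal-tailed interval is μ = 9.22 ± z·1.6 with z = 0.674.
Half-width: 0.674 × 1.6 = 1.08.
9.22 − 1.08 = 8.14; 9.22 + 1.08 = 10.30.

[8.14, 10.30]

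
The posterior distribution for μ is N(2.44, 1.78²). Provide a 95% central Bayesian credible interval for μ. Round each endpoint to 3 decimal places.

The posterior is symmetric, so the 95% equal-tailed interval is μ = 2.44 ± z·1.78 with z = 1.960.
Half-width: 1.960 × 1.78 = 3.489.
2.44 − 3.489 = -1.049; 2.44 + 3.489 = 5.929.

[-1.049, 5.929]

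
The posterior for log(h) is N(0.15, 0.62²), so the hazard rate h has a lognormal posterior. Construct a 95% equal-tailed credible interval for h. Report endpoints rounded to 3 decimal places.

On the log scale the 95% interval is 0.15 ± 1.960 × 0.62 = [-1.0652, 1.3652].
Exponentiate: [e^-1.0652, e^1.3652] = [0.345, 3.916].

[0.345, 3.916]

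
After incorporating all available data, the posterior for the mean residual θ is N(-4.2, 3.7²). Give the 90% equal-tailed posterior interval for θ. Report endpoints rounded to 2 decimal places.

[-10.29, 1.89]

The posterior is symmetric, so the 90% equal-tailed interval is θ = -4.2 ± z·3.7 with z = 1.645.
Half-width: 1.645 × 3.7 = 6.09.
-4.2 − 6.09 = -10.29; -4.2 + 6.09 = 1.89.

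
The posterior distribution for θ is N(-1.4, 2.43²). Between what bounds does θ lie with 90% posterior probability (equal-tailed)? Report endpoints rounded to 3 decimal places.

The posterior is symmetric, so the 90% equal-tailed interval is θ = -1.4 ± z·2.43 with z = 1.645.
Half-width: 1.645 × 2.43 = 3.997.
-1.4 − 3.997 = -5.397; -1.4 + 3.997 = 2.597.

[-5.397, 2.597]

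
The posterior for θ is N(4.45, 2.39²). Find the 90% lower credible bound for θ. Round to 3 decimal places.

Need L with P(θ ≥ L) = 0.90: L = 4.45 − z_{0.1}·2.39.
z = 1.282; L = 4.45 − 1.282 × 2.39 = 1.387.

1.387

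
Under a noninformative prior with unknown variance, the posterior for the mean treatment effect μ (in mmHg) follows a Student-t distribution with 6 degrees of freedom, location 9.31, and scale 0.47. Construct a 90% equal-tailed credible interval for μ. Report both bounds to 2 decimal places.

[8.40, 10.22]

The t_6 distribution is symmetric; the 90% interval is 9.31 ± t·0.47 with t_{0.95,6} = 1.943.
Half-width: 1.943 × 0.47 = 0.91.
9.31 − 0.91 = 8.40; 9.31 + 0.91 = 10.22.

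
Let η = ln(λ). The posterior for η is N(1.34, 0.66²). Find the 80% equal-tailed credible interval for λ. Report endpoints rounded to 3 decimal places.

[1.639, 8.898]

On the log scale the 80% interval is 1.34 ± 1.282 × 0.66 = [0.4942, 2.1858].
Exponentiate: [e^0.4942, e^2.1858] = [1.639, 8.898].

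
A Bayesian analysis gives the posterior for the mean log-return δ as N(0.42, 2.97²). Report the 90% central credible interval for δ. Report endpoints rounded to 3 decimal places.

[-4.465, 5.305]

The posterior is symmetric, so the 90% equal-tailed interval is δ = 0.42 ± z·2.97 with z = 1.645.
Half-width: 1.645 × 2.97 = 4.885.
0.42 − 4.885 = -4.465; 0.42 + 4.885 = 5.305.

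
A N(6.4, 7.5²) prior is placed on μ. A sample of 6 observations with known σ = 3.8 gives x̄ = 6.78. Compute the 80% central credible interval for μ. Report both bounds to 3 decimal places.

Posterior precision = 1/7.5² + 6/3.8² = 0.0178 + 0.4155 = 0.4333, so posterior SD = 1.5192.
Posterior mean = (6.4/7.5² + 6·6.78/3.8²) / 0.4333 = 6.7644.
Interval: 6.7644 ± 1.282 × 1.5192 → [4.817, 8.711].

[4.817, 8.711]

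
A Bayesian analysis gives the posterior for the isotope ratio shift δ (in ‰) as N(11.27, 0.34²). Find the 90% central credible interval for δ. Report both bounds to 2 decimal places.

[10.71, 11.83]

The posterior is symmetric, so the 90% equal-tailed interval is δ = 11.27 ± z·0.34 with z = 1.645.
Half-width: 1.645 × 0.34 = 0.56.
11.27 − 0.56 = 10.71; 11.27 + 0.56 = 11.83.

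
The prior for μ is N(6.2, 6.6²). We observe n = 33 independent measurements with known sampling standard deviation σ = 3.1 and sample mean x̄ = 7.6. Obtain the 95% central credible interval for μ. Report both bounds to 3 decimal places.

[6.537, 8.645]

Posterior precision = 1/6.6² + 33/3.1² = 0.0230 + 3.4339 = 3.4569, so posterior SD = 0.5378.
Posterior mean = (6.2/6.6² + 33·7.6/3.1²) / 3.4569 = 7.5907.
Interval: 7.5907 ± 1.960 × 0.5378 → [6.537, 8.645].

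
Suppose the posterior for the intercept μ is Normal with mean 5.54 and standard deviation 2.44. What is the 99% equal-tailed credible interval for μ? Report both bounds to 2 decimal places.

The posterior is symmetric, so the 99% equal-tailed interval is μ = 5.54 ± z·2.44 with z = 2.576.
Half-width: 2.576 × 2.44 = 6.29.
5.54 − 6.29 = -0.75; 5.54 + 6.29 = 11.83.

[-0.75, 11.83]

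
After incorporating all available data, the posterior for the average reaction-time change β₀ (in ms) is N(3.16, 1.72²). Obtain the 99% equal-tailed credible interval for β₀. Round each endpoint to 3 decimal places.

The posterior is symmetric, so the 99% equal-tailed interval is β₀ = 3.16 ± z·1.72 with z = 2.576.
Half-width: 2.576 × 1.72 = 4.430.
3.16 − 4.430 = -1.270; 3.16 + 4.430 = 7.590.

[-1.270, 7.590]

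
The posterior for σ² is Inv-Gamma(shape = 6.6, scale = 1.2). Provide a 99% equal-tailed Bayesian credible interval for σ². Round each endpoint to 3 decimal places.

Inverse-Gamma(6.6, 1.2) quantiles: F⁻¹(0.005) and F⁻¹(0.995).
Equivalently, 1/σ² ~ Gamma(6.6, rate = 1.2); invert its 0.995 and 0.005 quantiles.
Posterior mean ≈ 0.214, SD ≈ 0.100; a Normal approximation gives roughly [-0.043, 0.472].
Exact: lower = 0.080; upper = 0.655.

[0.080, 0.655]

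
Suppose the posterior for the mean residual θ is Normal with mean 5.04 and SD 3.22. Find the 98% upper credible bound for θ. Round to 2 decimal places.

11.65

Need U with P(θ ≤ U) = 0.98: U = 5.04 + z_{0.02}·3.22.
z = 2.054; U = 5.04 + 2.054 × 3.22 = 11.65.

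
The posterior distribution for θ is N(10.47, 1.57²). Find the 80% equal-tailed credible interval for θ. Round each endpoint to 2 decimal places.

[8.46, 12.48]

The posterior is symmetric, so the 80% equal-tailed interval is θ = 10.47 ± z·1.57 with z = 1.282.
Half-width: 1.282 × 1.57 = 2.01.
10.47 − 2.01 = 8.46; 10.47 + 2.01 = 12.48.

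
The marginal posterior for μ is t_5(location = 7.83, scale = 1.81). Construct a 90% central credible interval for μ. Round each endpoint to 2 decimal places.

The t_5 distribution is symmetric; the 90% interval is 7.83 ± t·1.81 with t_{0.95,5} = 2.015.
Half-width: 2.015 × 1.81 = 3.65.
7.83 − 3.65 = 4.18; 7.83 + 3.65 = 11.48.

[4.18, 11.48]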